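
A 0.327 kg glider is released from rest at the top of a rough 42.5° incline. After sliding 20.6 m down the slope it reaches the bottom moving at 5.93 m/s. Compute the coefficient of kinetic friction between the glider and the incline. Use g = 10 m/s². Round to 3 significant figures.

μ_k = 0.801

The energy dissipated by friction is the PE lost minus the KE gained:
mgL sinθ = 45.509 J; ½mv² = 5.7495 J
W_f = 45.509 − 5.7495 = 39.76 J
μ_k = W_f/(mg cosθ · L) = 39.76/(2.411 × 20.6) = 0.8006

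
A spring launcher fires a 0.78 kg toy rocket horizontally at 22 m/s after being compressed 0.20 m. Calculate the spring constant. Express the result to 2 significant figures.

Energy stored in the spring equals the launch KE: ½kx² = ½mv²
k = mv²/x² = (0.78)(22)²/(0.20)² = 9438 N/m

k = 9400 N/m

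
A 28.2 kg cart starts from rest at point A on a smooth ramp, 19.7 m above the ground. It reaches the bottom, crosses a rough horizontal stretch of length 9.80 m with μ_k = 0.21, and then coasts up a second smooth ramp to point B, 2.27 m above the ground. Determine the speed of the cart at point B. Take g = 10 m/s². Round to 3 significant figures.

Energy at A: mgh₁ = (28.2)(10)(19.7) = 5555.4 J
Friction loss: W_f = μ_k mg d = 580.4 J
At B: ½mv² + mgh₂ = mgh₁ − W_f
½mv² = 5555.4 − 580.4 − 640.14 = 4334.9 J
v = √(2 × 4334.9/28.2) = 17.53 m/s

v = 17.5 m/s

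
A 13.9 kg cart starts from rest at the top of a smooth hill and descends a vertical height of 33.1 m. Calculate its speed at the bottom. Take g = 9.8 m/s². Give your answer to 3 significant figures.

Equating total energy at the two states: mgh = ½mv²
v = √(2gh) = √(2 × 9.8 × 33.1) = √648.76 = 25.47 m/s

v = 25.5 m/s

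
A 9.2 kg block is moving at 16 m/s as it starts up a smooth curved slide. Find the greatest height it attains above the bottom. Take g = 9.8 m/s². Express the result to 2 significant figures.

h = 13 m

By energy conservation, ½mv² = mgh
h = v²/(2g) = 16²/(2 × 9.8) = 13.06 m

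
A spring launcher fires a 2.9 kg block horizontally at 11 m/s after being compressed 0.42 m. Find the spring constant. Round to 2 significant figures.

k = 2000 N/m

½kx² = ½mv²
k = mv²/x² = (2.9)(11)²/(0.42)² = 1989 N/m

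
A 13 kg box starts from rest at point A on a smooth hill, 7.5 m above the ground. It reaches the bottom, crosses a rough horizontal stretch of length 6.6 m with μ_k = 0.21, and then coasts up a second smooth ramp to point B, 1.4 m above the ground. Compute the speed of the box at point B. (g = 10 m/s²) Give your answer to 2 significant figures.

v = 9.7 m/s

Energy at A: mgh₁ = (13)(10)(7.5) = 975.00 J
Friction loss: W_f = μ_k mg d = 180.2 J
At B: ½mv² + mgh₂ = mgh₁ − W_f
½mv² = 975.00 − 180.2 − 182.00 = 612.82 J
v = √(2 × 612.82/13) = 9.710 m/s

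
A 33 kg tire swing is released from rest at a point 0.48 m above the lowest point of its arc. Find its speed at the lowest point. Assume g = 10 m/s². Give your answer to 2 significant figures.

Equating total energy at the two states: mgh = ½mv²
v = √(2gh) = √(2 × 10 × 0.48) = √9.6000 = 3.098 m/s

v = 3.1 m/s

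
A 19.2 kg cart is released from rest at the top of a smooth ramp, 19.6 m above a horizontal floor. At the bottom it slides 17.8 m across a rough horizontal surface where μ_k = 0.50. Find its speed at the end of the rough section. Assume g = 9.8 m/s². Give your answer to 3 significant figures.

Energy at the top = energy at the end + work done against friction:
mgh = ½mv² + μ_k m g d
W_f = μ_k mg d = (0.50)(19.2)(9.8)(17.8) = 1675 J
½mv² = mgh − W_f = 3687.9 − 1675 = 2013.3 J
v = √(2 × 2013.3/19.2) = 14.48 m/s

v = 14.5 m/s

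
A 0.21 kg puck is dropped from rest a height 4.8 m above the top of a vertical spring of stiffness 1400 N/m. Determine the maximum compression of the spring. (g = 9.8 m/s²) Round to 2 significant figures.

Take the reference level at the top of the uncompressed spring. At max compression the puck has fallen H + x and is momentarily at rest:
mg(H + x) = ½kx²
½(1400)x² − (0.21)(9.8)x − (0.21)(9.8)(4.8) = 0
700.0x² − 2.058x − 9.878 = 0
x = [2.058 + √(4.235 + 27660)]/(2 × 700.0) = 0.1203 m

x = 0.12 m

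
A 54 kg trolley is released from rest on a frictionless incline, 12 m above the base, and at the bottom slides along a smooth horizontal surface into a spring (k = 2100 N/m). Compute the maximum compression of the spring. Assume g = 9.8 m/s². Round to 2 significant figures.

Energy conservation (no friction) from release to max compression: mgh = ½kx²
x = √(2mgh/k) = √(2 × 54 × 9.8 × 12 / 2100) = 2.459 m

x = 2.5 m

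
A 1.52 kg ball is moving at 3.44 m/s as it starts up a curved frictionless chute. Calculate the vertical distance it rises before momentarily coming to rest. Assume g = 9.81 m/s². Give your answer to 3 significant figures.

h = 0.603 m

Setting KE at the bottom equal to PE gained: ½mv² = mgh
h = v²/(2g) = 3.44²/(2 × 9.81) = 0.6031 m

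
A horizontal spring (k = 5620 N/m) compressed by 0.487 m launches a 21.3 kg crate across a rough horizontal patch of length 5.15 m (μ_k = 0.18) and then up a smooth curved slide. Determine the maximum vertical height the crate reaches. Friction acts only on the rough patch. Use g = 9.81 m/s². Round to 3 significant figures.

Spring energy: E₀ = ½kx² = ½(5620)(0.487)² = 666.44 J
Friction: W_f = μ_k mg d = (0.18)(21.3)(9.81)(5.15) = 193.7 J
Energy at base of ramp: E = 666.44 − 193.7 = 472.75 J
At max height all remaining energy is PE: mgh = E ⇒ h = E/(mg) = 472.75/(21.3 × 9.81) = 2.262 m

h = 2.26 m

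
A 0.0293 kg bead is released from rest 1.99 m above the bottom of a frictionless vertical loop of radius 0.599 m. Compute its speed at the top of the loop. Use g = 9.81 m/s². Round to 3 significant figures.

Energy conservation: mgh = ½mv_top² + mg(2r)
v_top² = 2g(h − 2r) = 2(9.81)(1.99 − 1.198) = 15.54
v_top = 3.942 m/s

v = 3.94 m/s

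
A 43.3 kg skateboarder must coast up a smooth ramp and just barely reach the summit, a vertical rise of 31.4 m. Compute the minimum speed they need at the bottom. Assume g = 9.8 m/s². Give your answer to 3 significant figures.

v = 24.8 m/s

At the top they are momentarily at rest, so all KE converts to PE: ½mv² = mgh
v = √(2gh) = √(2 × 9.8 × 31.4) = 24.81 m/s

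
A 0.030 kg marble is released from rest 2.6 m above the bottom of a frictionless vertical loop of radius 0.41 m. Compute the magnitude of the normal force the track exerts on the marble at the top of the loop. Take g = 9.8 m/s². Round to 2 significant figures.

N = 2.3 N

Energy from release to top (height 2r): mgh = ½mv_top² + mg(2r)
v_top² = 2g(h − 2r) = 2(9.8)(2.6 − 0.8200) = 34.888 m²/s²
At the top, both N and weight point toward the centre: N + mg = mv_top²/r
N = m(v_top²/r − g) = 0.030(34.888/0.41 − 9.8) = 2.259 N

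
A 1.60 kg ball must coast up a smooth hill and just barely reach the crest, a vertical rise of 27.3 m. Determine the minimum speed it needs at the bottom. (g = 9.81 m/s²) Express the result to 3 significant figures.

v = 23.1 m/s

At the top it is momentarily at rest, so all KE converts to PE: ½mv² = mgh
v = √(2gh) = √(2 × 9.81 × 27.3) = 23.14 m/s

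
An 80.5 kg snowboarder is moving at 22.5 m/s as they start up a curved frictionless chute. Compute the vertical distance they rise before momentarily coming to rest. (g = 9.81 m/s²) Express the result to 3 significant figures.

Setting KE at the bottom equal to PE gained: ½mv² = mgh
h = v²/(2g) = 22.5²/(2 × 9.81) = 25.80 m

h = 25.8 m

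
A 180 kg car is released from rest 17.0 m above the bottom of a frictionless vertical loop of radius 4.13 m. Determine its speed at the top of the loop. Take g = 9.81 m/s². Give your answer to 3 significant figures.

Energy conservation: mgh = ½mv_top² + mg(2r)
v_top² = 2g(h − 2r) = 2(9.81)(17.0 − 8.260) = 171.5
v_top = 13.09 m/s

v = 13.1 m/s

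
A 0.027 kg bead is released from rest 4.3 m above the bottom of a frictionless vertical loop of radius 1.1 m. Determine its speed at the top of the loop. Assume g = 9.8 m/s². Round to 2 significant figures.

Energy conservation: mgh = ½mv_top² + mg(2r)
v_top² = 2g(h − 2r) = 2(9.8)(4.3 − 2.200) = 41.16
v_top = 6.416 m/s

v = 6.4 m/s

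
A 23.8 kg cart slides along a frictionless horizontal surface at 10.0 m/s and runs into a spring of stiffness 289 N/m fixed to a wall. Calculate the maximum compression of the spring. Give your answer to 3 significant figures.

Conservation of energy between contact and max compression: ½mv² = ½kx²
x = v√(m/k) = 10.0 × √(23.8/289) = 2.870 m

x = 2.87 m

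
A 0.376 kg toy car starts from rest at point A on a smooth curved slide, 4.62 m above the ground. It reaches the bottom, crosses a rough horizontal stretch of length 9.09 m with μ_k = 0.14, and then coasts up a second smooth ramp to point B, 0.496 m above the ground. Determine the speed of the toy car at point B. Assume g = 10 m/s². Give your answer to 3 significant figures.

Energy at A: mgh₁ = (0.376)(10)(4.62) = 17.371 J
Friction loss: W_f = μ_k mg d = 4.785 J
At B: ½mv² + mgh₂ = mgh₁ − W_f
½mv² = 17.371 − 4.785 − 1.8650 = 10.721 J
v = √(2 × 10.721/0.376) = 7.552 m/s

v = 7.55 m/s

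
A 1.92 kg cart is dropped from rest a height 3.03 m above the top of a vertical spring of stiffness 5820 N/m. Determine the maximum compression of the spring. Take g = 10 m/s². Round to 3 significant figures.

Measuring PE from the top of the relaxed spring, at max compression the cart has dropped H + x with zero KE, so:
mg(H + x) = ½kx²
½(5820)x² − (1.92)(10)x − (1.92)(10)(3.03) = 0
2910x² − 19.20x − 58.18 = 0
x = [19.20 + √(368.6 + 677169)]/(2 × 2910) = 0.1447 m

x = 0.145 m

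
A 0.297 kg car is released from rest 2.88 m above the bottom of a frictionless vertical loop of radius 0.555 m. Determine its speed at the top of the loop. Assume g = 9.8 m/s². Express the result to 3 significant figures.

Energy conservation: mgh = ½mv_top² + mg(2r)
v_top² = 2g(h − 2r) = 2(9.8)(2.88 − 1.110) = 34.69
v_top = 5.890 m/s

v = 5.89 m/s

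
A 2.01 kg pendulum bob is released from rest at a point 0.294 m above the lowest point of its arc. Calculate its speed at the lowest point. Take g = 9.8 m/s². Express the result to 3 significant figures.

Equating total energy at the two states: mgh = ½mv²
v = √(2gh) = √(2 × 9.8 × 0.294) = √5.7624 = 2.400 m/s

v = 2.40 m/s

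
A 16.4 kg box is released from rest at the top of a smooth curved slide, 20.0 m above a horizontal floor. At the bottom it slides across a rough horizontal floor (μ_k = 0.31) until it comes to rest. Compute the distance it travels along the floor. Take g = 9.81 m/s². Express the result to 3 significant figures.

Energy at the top = energy at the end + work done against friction:
At rest all PE has been dissipated by friction: mgh = μ_k m g d
d = h/μ_k = 20.0/0.31 = 64.52 m

d = 64.5 m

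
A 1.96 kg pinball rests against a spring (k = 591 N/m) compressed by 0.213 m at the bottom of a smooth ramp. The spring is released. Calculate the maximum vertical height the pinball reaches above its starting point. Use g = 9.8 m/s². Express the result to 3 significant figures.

Energy conservation from release to the highest point: ½kx² = mgh
h = kx²/(2mg) = (591)(0.213)²/(2 × 1.96 × 9.8) = 0.6980 m

h = 0.698 m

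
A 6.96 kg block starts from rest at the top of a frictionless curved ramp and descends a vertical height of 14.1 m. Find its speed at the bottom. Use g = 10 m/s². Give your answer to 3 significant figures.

Energy conservation between the two points: mgh = ½mv²
v = √(2gh) = √(2 × 10 × 14.1) = √282.00 = 16.79 m/s

v = 16.8 m/s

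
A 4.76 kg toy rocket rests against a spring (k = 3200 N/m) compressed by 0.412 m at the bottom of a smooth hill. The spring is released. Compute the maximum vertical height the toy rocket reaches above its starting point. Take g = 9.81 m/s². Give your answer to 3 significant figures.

h = 5.82 m

All spring PE becomes gravitational PE at the highest point: ½kx² = mgh
h = kx²/(2mg) = (3200)(0.412)²/(2 × 4.76 × 9.81) = 5.816 m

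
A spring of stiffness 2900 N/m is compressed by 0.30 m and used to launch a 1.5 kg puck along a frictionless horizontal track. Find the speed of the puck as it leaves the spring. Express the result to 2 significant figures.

v = 13 m/s

The puck leaves the spring when the spring is at natural length, so ½kx² = ½mv²
v = x√(k/m) = 0.30 × √(2900/1.5) = 13.19 m/s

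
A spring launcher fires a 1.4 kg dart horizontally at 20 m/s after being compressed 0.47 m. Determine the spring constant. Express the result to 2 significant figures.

Energy stored in the spring equals the launch KE: ½kx² = ½mv²
k = mv²/x² = (1.4)(20)²/(0.47)² = 2535 N/m

k = 2500 N/m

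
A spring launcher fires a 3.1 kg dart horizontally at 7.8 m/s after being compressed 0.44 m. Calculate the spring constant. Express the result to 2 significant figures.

k = 970 N/m

Energy stored in the spring equals the launch KE: ½kx² = ½mv²
k = mv²/x² = (3.1)(7.8)²/(0.44)² = 974.2 N/m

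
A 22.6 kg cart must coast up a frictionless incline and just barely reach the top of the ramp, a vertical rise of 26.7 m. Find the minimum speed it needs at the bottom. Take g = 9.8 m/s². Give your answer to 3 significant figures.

v = 22.9 m/s

At the top it is momentarily at rest, so all KE converts to PE: ½mv² = mgh
v = √(2gh) = √(2 × 9.8 × 26.7) = 22.88 m/s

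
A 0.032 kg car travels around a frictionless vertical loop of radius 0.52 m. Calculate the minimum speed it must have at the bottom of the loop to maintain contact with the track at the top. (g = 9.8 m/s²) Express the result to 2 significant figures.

At the top: mg = mv_top²/r ⇒ v_top² = gr = 5.096 m²/s²
Energy from bottom to top (height 2r): ½mv_bot² = ½mv_top² + mg(2r)
v_bot² = gr + 4gr = 5gr = 25.48
v_bot = √(5gr) = 5.048 m/s

v = 5.0 m/s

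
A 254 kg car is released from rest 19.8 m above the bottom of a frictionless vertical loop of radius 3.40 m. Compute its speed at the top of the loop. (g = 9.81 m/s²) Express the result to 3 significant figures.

v = 16.0 m/s

Energy conservation: mgh = ½mv_top² + mg(2r)
v_top² = 2g(h − 2r) = 2(9.81)(19.8 − 6.800) = 255.1
v_top = 15.97 m/s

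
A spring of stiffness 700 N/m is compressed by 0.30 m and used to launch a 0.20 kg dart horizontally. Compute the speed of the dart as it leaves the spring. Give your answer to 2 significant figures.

Spring PE converts entirely to kinetic energy: ½kx² = ½mv²
v = x√(k/m) = 0.30 × √(700/0.20) = 17.75 m/s

v = 18 m/s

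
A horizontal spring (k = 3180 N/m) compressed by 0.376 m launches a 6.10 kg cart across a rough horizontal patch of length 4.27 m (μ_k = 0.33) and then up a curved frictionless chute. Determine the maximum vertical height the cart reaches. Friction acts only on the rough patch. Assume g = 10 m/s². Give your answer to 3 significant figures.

h = 2.28 m

Spring energy: E₀ = ½kx² = ½(3180)(0.376)² = 224.79 J
Friction: W_f = μ_k mg d = (0.33)(6.10)(10)(4.27) = 85.96 J
Energy at base of ramp: E = 224.79 − 85.96 = 138.83 J
At max height all remaining energy is PE: mgh = E ⇒ h = E/(mg) = 138.83/(6.10 × 10) = 2.276 m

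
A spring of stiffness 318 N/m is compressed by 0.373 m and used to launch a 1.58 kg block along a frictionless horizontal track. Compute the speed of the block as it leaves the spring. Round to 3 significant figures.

v = 5.29 m/s

The block leaves the spring when the spring is at natural length, so ½kx² = ½mv²
v = x√(k/m) = 0.373 × √(318/1.58) = 5.292 m/s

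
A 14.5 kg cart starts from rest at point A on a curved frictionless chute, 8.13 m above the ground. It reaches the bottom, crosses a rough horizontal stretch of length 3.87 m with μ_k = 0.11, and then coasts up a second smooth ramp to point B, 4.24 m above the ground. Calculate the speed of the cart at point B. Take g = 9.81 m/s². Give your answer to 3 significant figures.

v = 8.24 m/s

Energy at A: mgh₁ = (14.5)(9.81)(8.13) = 1156.5 J
Friction loss: W_f = μ_k mg d = 60.55 J
At B: ½mv² + mgh₂ = mgh₁ − W_f
½mv² = 1156.5 − 60.55 − 603.12 = 492.78 J
v = √(2 × 492.78/14.5) = 8.244 m/s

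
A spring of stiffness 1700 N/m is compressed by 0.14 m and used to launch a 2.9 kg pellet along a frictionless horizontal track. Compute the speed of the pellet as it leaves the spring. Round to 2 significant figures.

v = 3.4 m/s

Conservation of energy: ½kx² = ½mv²
v = x√(k/m) = 0.14 × √(1700/2.9) = 3.390 m/s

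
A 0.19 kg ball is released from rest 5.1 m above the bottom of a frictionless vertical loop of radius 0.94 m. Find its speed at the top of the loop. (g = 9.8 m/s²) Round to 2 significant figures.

Energy conservation: mgh = ½mv_top² + mg(2r)
v_top² = 2g(h − 2r) = 2(9.8)(5.1 − 1.880) = 63.11
v_top = 7.944 m/s

v = 7.9 m/s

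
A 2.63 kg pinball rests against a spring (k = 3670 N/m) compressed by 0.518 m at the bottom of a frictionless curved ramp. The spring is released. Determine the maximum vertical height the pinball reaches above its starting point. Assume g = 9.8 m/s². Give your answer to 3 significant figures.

h = 19.1 m

At maximum height the pinball is at rest, so ½kx² = mgh
h = kx²/(2mg) = (3670)(0.518)²/(2 × 2.63 × 9.8) = 19.10 m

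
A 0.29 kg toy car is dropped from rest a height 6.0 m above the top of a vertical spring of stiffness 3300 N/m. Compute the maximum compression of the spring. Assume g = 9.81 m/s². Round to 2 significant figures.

Take the reference level at the top of the uncompressed spring. At max compression the car has fallen H + x and is momentarily at rest:
mg(H + x) = ½kx²
½(3300)x² − (0.29)(9.81)x − (0.29)(9.81)(6.0) = 0
1650x² − 2.845x − 17.07 = 0
x = [2.845 + √(8.093 + 112658)]/(2 × 1650) = 0.1026 m

x = 0.10 m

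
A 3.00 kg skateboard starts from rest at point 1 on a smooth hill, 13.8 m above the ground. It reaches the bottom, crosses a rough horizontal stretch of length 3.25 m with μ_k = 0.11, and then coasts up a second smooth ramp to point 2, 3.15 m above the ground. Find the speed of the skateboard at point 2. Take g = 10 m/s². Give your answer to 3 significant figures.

Energy at 1: mgh₁ = (3.00)(10)(13.8) = 414.00 J
Friction loss: W_f = μ_k mg d = 10.73 J
At 2: ½mv² + mgh₂ = mgh₁ − W_f
½mv² = 414.00 − 10.73 − 94.500 = 308.77 J
v = √(2 × 308.77/3.00) = 14.35 m/s

v = 14.3 m/s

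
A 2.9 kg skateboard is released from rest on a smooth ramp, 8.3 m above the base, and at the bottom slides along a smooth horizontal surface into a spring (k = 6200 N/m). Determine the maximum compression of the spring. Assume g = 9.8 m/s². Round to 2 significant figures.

Gravitational PE at the top equals spring PE at max compression: mgh = ½kx²
x = √(2mgh/k) = √(2 × 2.9 × 9.8 × 8.3 / 6200) = 0.2758 m

x = 0.28 m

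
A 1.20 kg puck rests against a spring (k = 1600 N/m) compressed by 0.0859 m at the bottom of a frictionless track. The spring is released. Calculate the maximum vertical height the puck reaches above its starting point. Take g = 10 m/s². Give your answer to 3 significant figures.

Energy conservation from release to the highest point: ½kx² = mgh
h = kx²/(2mg) = (1600)(0.0859)²/(2 × 1.20 × 10) = 0.4919 m

h = 0.492 m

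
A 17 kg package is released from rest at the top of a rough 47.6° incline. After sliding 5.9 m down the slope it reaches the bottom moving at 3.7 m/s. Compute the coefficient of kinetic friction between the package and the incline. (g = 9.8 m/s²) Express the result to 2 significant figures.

mgh = ½mv² + μ_k (mg cosθ) L, with h = L sinθ
mgL sinθ = 725.86 J; ½mv² = 116.37 J
W_f = 725.86 − 116.37 = 609.5 J
μ_k = W_f/(mg cosθ · L) = 609.5/(112.3 × 5.9) = 0.9196

μ_k = 0.92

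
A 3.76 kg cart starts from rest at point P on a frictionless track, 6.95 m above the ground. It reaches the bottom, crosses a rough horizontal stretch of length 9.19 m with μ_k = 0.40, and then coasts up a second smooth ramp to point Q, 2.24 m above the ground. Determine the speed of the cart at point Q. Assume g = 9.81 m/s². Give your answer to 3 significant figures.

Energy at P: mgh₁ = (3.76)(9.81)(6.95) = 256.35 J
Friction loss: W_f = μ_k mg d = 135.6 J
At Q: ½mv² + mgh₂ = mgh₁ − W_f
½mv² = 256.35 − 135.6 − 82.624 = 38.140 J
v = √(2 × 38.140/3.76) = 4.504 m/s

v = 4.50 m/s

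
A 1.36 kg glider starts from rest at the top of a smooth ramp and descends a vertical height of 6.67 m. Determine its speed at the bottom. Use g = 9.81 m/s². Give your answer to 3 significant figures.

Equating total energy at the two states: mgh = ½mv²
v = √(2gh) = √(2 × 9.81 × 6.67) = √130.87 = 11.44 m/s

v = 11.4 m/s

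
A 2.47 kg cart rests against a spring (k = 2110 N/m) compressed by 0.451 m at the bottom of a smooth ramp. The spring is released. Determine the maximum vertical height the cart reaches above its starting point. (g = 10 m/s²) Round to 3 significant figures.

h = 8.69 m

At maximum height the cart is at rest, so ½kx² = mgh
h = kx²/(2mg) = (2110)(0.451)²/(2 × 2.47 × 10) = 8.688 m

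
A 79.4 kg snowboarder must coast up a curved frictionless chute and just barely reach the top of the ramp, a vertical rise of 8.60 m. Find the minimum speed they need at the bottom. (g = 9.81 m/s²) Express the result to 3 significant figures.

At the top they are momentarily at rest, so all KE converts to PE: ½mv² = mgh
v = √(2gh) = √(2 × 9.81 × 8.60) = 12.99 m/s

v = 13.0 m/s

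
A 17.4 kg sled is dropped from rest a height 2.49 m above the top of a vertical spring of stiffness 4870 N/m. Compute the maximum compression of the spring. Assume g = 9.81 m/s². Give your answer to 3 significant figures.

x = 0.454 m

Let x be the compression. The total drop is H + x, and the sled is instantaneously at rest at max compression, so energy conservation gives:
mg(H + x) = ½kx²
½(4870)x² − (17.4)(9.81)x − (17.4)(9.81)(2.49) = 0
2435x² − 170.7x − 425.0 = 0
x = [170.7 + √(29136 + 4.1398e+06)]/(2 × 2435) = 0.4543 m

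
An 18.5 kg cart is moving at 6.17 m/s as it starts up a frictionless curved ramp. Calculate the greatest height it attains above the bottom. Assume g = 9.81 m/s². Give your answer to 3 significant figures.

By energy conservation, ½mv² = mgh
h = v²/(2g) = 6.17²/(2 × 9.81) = 1.940 m

h = 1.94 m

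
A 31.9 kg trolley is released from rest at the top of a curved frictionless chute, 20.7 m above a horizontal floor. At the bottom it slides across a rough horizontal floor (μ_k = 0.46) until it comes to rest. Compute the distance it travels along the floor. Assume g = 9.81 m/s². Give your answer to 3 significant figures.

d = 45.0 m

Energy bookkeeping (friction removes W_f = μ_k N d):
At rest all PE has been dissipated by friction: mgh = μ_k m g d
d = h/μ_k = 20.7/0.46 = 45.00 m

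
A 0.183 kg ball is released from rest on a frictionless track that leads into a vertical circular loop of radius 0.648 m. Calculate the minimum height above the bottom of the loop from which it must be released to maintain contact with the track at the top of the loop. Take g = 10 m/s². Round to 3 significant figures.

h = 1.62 m

At the top, for minimum speed gravity alone supplies the centripetal force: mg = mv_top²/r ⇒ v_top² = gr = 6.480 m²/s²
Energy conservation from release height h to the top (height 2r): mgh = ½mv_top² + mg(2r)
h = v_top²/(2g) + 2r = r/2 + 2r = 5r/2 = 1.620 m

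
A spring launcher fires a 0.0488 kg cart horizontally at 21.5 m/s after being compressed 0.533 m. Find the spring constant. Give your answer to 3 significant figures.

k = 79.4 N/m

½kx² = ½mv²
k = mv²/x² = (0.0488)(21.5)²/(0.533)² = 79.40 N/m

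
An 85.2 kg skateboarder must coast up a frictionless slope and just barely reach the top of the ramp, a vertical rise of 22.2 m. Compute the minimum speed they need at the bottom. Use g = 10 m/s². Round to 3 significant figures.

At the top they are momentarily at rest, so all KE converts to PE: ½mv² = mgh
v = √(2gh) = √(2 × 10 × 22.2) = 21.07 m/s

v = 21.1 m/s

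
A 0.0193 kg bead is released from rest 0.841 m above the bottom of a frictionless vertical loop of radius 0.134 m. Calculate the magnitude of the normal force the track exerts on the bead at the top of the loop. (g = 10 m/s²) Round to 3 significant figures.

Energy from release to top (height 2r): mgh = ½mv_top² + mg(2r)
v_top² = 2g(h − 2r) = 2(10)(0.841 − 0.2680) = 11.460 m²/s²
At the top, both N and weight point toward the centre: N + mg = mv_top²/r
N = m(v_top²/r − g) = 0.0193(11.460/0.134 − 10) = 1.458 N

N = 1.46 N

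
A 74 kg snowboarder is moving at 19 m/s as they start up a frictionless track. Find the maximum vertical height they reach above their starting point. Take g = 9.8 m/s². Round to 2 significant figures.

Setting KE at the bottom equal to PE gained: ½mv² = mgh
h = v²/(2g) = 19²/(2 × 9.8) = 18.42 m

h = 18 m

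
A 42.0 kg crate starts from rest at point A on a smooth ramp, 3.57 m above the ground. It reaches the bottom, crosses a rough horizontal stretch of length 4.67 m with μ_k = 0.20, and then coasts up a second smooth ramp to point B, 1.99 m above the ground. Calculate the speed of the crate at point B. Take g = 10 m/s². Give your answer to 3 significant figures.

Energy at A: mgh₁ = (42.0)(10)(3.57) = 1499.4 J
Friction loss: W_f = μ_k mg d = 392.3 J
At B: ½mv² + mgh₂ = mgh₁ − W_f
½mv² = 1499.4 − 392.3 − 835.80 = 271.32 J
v = √(2 × 271.32/42.0) = 3.594 m/s

v = 3.59 m/s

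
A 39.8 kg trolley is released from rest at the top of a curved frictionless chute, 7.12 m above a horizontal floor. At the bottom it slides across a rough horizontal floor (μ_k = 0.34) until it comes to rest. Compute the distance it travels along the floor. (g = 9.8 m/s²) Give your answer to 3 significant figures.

Energy at the top = energy at the end + work done against friction:
At rest all PE has been dissipated by friction: mgh = μ_k m g d
d = h/μ_k = 7.12/0.34 = 20.94 m

d = 20.9 m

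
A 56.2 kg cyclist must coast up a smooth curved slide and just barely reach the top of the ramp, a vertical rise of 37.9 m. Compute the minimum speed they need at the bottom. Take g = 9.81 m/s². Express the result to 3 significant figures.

At the top they are momentarily at rest, so all KE converts to PE: ½mv² = mgh
v = √(2gh) = √(2 × 9.81 × 37.9) = 27.27 m/s

v = 27.3 m/s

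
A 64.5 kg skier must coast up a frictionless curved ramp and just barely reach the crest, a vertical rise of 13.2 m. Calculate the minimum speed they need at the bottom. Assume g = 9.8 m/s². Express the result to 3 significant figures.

At the top they are momentarily at rest, so all KE converts to PE: ½mv² = mgh
v = √(2gh) = √(2 × 9.8 × 13.2) = 16.08 m/s

v = 16.1 m/s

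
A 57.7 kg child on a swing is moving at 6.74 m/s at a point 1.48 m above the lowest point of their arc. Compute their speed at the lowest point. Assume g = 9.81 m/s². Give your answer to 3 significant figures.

Mechanical energy is conserved (no friction): ½mv₀² + mgh = ½mv²
The mass cancels from both sides.
v² = v₀² + 2gh = (6.74)² + 2(9.81)(1.48) = 74.465
v = √74.465 = 8.629 m/s

v = 8.63 m/s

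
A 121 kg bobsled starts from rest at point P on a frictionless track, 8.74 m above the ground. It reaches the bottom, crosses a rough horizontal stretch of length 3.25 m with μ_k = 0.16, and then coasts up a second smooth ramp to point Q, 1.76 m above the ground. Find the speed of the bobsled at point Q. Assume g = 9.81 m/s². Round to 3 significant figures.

Energy at P: mgh₁ = (121)(9.81)(8.74) = 10374 J
Friction loss: W_f = μ_k mg d = 617.2 J
At Q: ½mv² + mgh₂ = mgh₁ − W_f
½mv² = 10374 − 617.2 − 2089.1 = 7668.1 J
v = √(2 × 7668.1/121) = 11.26 m/s

v = 11.3 m/s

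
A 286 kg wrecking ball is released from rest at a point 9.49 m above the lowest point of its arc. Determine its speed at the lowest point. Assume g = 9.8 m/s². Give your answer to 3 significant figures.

Energy conservation between the two points: mgh = ½mv²
v = √(2gh) = √(2 × 9.8 × 9.49) = √186.00 = 13.64 m/s

v = 13.6 m/s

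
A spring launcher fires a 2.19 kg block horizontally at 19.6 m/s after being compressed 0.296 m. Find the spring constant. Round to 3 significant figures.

k = 9600 N/m

Spring PE at full compression equals KE at release: ½kx² = ½mv²
k = mv²/x² = (2.19)(19.6)²/(0.296)² = 9602 N/m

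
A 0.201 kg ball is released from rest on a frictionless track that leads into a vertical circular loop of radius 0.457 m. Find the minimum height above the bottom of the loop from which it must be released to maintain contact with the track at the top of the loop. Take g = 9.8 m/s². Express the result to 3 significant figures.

At the top, for minimum speed gravity alone supplies the centripetal force: mg = mv_top²/r ⇒ v_top² = gr = 4.479 m²/s²
Energy conservation from release height h to the top (height 2r): mgh = ½mv_top² + mg(2r)
h = v_top²/(2g) + 2r = r/2 + 2r = 5r/2 = 1.143 m

h = 1.14 m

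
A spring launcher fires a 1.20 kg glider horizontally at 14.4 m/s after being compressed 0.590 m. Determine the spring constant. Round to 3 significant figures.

Energy stored in the spring equals the launch KE: ½kx² = ½mv²
k = mv²/x² = (1.20)(14.4)²/(0.590)² = 714.8 N/m

k = 715 N/m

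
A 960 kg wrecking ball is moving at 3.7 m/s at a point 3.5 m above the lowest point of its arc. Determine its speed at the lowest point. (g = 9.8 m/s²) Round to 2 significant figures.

Equating total energy at the two states: ½mv₀² + mgh = ½mv²
The mass cancels from both sides.
v² = v₀² + 2gh = (3.7)² + 2(9.8)(3.5) = 82.290
v = √82.290 = 9.071 m/s

v = 9.1 m/s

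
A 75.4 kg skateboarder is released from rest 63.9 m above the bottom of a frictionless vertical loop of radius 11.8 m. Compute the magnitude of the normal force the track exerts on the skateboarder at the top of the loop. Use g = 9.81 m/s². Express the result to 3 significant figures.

N = 4310 N

Energy from release to top (height 2r): mgh = ½mv_top² + mg(2r)
v_top² = 2g(h − 2r) = 2(9.81)(63.9 − 23.60) = 790.69 m²/s²
At the top, both N and weight point toward the centre: N + mg = mv_top²/r
N = m(v_top²/r − g) = 75.4(790.69/11.8 − 9.81) = 4313 N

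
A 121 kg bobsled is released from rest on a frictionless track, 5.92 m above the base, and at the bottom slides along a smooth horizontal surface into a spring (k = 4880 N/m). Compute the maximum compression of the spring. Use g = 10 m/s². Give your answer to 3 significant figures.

Energy conservation (no friction) from release to max compression: mgh = ½kx²
x = √(2mgh/k) = √(2 × 121 × 10 × 5.92 / 4880) = 1.713 m

x = 1.71 m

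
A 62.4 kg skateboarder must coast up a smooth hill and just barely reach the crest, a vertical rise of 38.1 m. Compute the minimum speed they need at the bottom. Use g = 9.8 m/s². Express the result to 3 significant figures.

v = 27.3 m/s

At the top they are momentarily at rest, so all KE converts to PE: ½mv² = mgh
v = √(2gh) = √(2 × 9.8 × 38.1) = 27.33 m/s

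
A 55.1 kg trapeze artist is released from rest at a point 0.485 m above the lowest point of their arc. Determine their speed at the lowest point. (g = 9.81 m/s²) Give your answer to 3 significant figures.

v = 3.08 m/s

By conservation of mechanical energy, mgh = ½mv²
The mass cancels from both sides.
v = √(2gh) = √(2 × 9.81 × 0.485) = √9.5157 = 3.085 m/s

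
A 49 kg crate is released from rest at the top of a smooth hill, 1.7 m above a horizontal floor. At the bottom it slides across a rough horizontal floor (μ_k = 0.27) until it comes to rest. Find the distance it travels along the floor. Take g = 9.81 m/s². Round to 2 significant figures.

d = 6.3 m

Applying the work–energy principle:
At rest all PE has been dissipated by friction: mgh = μ_k m g d
d = h/μ_k = 1.7/0.27 = 6.296 m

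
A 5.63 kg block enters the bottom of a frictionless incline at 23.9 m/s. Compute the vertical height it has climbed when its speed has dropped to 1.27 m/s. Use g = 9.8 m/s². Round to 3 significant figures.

h = 29.1 m

Conservation of energy: ½mv₁² = ½mv₂² + mgh
h = (v₁² − v₂²)/(2g) = (23.9² − 1.27²)/(2 × 9.8) = 29.06 m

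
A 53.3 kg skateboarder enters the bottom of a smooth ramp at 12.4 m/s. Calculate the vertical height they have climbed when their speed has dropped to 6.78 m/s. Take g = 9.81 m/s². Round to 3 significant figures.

h = 5.49 m

Conservation of energy: ½mv₁² = ½mv₂² + mgh
h = (v₁² − v₂²)/(2g) = (12.4² − 6.78²)/(2 × 9.81) = 5.494 m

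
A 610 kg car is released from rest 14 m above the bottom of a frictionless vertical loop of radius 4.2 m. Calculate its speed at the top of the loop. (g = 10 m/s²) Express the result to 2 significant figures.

Energy conservation: mgh = ½mv_top² + mg(2r)
v_top² = 2g(h − 2r) = 2(10)(14 − 8.400) = 112.0
v_top = 10.58 m/s

v = 11 m/s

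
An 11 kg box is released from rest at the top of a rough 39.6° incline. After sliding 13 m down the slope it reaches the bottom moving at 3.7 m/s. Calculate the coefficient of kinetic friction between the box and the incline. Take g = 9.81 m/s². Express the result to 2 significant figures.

The energy dissipated by friction is the PE lost minus the KE gained:
mgL sinθ = 894.20 J; ½mv² = 75.295 J
W_f = 894.20 − 75.295 = 818.9 J
μ_k = W_f/(mg cosθ · L) = 818.9/(83.15 × 13) = 0.7576

μ_k = 0.76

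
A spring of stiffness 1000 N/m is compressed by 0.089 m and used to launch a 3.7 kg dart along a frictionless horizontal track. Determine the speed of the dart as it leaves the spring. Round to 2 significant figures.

v = 1.5 m/s

Spring PE converts entirely to kinetic energy: ½kx² = ½mv²
v = x√(k/m) = 0.089 × √(1000/3.7) = 1.463 m/s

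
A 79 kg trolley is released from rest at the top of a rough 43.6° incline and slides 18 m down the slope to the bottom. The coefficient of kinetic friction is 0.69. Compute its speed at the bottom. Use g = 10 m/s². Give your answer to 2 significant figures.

v = 8.3 m/s

Taking the bottom as reference, mgh = ½mv² + μ_k N L with h = L sinθ, N = mg cosθ:
mgh = mgL sinθ = (79)(10)(18)sin43.6° = 9806.4 J
W_f = μ_k mg cosθ · L = (0.69)(79)(10)cos43.6°·18 = 7105 J
½mv² = 9806.4 − 7105 = 2701.0 J
v = √(2 × 2701.0/79) = 8.269 m/s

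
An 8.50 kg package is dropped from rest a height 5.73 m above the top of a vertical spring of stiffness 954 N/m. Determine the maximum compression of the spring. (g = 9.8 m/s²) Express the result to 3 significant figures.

x = 1.09 m

Measuring PE from the top of the relaxed spring, at max compression the package has dropped H + x with zero KE, so:
mg(H + x) = ½kx²
½(954)x² − (8.50)(9.8)x − (8.50)(9.8)(5.73) = 0
477.0x² − 83.30x − 477.3 = 0
x = [83.30 + √(6939 + 910706)]/(2 × 477.0) = 1.091 m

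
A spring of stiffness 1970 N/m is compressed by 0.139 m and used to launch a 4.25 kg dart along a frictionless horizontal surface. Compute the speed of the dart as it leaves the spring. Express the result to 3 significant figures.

Spring PE converts entirely to kinetic energy: ½kx² = ½mv²
v = x√(k/m) = 0.139 × √(1970/4.25) = 2.993 m/s

v = 2.99 m/s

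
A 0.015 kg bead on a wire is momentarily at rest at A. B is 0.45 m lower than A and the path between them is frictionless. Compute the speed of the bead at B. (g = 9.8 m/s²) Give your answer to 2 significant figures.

v = 3.0 m/s

By conservation of mechanical energy, mgh = ½mv²
The mass cancels from both sides.
v = √(2gh) = √(2 × 9.8 × 0.45) = √8.8200 = 2.970 m/s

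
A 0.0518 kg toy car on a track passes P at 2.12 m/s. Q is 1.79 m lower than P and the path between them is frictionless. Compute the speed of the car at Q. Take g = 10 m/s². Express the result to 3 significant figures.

Mechanical energy is conserved (no friction): ½mv₀² + mgh = ½mv²
v² = v₀² + 2gh = (2.12)² + 2(10)(1.79) = 40.294
v = √40.294 = 6.348 m/s

v = 6.35 m/s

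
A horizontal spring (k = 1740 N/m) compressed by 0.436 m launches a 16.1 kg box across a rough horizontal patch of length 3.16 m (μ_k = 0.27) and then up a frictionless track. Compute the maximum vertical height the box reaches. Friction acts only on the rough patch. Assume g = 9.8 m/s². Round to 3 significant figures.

h = 0.195 m

Spring energy: E₀ = ½kx² = ½(1740)(0.436)² = 165.38 J
Friction: W_f = μ_k mg d = (0.27)(16.1)(9.8)(3.16) = 134.6 J
Energy at base of ramp: E = 165.38 − 134.6 = 30.766 J
At max height all remaining energy is PE: mgh = E ⇒ h = E/(mg) = 30.766/(16.1 × 9.8) = 0.1950 m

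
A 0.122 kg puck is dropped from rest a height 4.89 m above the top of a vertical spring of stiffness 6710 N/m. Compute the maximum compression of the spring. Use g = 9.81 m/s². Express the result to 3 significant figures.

Measuring PE from the top of the relaxed spring, at max compression the puck has dropped H + x with zero KE, so:
mg(H + x) = ½kx²
½(6710)x² − (0.122)(9.81)x − (0.122)(9.81)(4.89) = 0
3355x² − 1.197x − 5.852 = 0
x = [1.197 + √(1.432 + 78540)]/(2 × 3355) = 0.04194 m

x = 0.0419 m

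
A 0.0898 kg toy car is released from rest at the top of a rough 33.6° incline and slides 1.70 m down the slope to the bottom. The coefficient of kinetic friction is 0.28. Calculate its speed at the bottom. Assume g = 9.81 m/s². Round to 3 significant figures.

v = 3.27 m/s

Work–energy: mg(L sinθ) − μ_k(mg cosθ)L = ½mv²
mgh = mgL sinθ = (0.0898)(9.81)(1.70)sin33.6° = 0.82876 J
W_f = μ_k mg cosθ · L = (0.28)(0.0898)(9.81)cos33.6°·1.70 = 0.3493 J
½mv² = 0.82876 − 0.3493 = 0.47949 J
v = √(2 × 0.47949/0.0898) = 3.268 m/s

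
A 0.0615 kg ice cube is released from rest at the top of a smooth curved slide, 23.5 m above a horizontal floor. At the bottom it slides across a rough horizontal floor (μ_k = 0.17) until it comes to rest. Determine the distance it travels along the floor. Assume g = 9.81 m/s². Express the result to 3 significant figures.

d = 138 m

Energy bookkeeping (friction removes W_f = μ_k N d):
At rest all PE has been dissipated by friction: mgh = μ_k m g d
d = h/μ_k = 23.5/0.17 = 138.2 m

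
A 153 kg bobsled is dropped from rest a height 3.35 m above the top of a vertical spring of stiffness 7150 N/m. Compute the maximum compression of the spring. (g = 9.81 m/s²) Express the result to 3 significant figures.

x = 1.41 m

Take the reference level at the top of the uncompressed spring. At max compression the bobsled has fallen H + x and is momentarily at rest:
mg(H + x) = ½kx²
½(7150)x² − (153)(9.81)x − (153)(9.81)(3.35) = 0
3575x² − 1501x − 5028 = 0
x = [1501 + √(2.253e+06 + 7.1902e+07)]/(2 × 3575) = 1.414 m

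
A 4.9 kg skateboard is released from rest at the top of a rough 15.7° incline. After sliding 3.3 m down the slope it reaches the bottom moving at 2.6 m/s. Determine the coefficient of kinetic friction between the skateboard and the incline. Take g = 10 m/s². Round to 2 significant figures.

Energy balance down the incline: mg L sinθ − ½mv² = μ_k (mg cosθ) L
mgL sinθ = 43.756 J; ½mv² = 16.562 J
W_f = 43.756 − 16.562 = 27.19 J
μ_k = W_f/(mg cosθ · L) = 27.19/(47.17 × 3.3) = 0.1747

μ_k = 0.17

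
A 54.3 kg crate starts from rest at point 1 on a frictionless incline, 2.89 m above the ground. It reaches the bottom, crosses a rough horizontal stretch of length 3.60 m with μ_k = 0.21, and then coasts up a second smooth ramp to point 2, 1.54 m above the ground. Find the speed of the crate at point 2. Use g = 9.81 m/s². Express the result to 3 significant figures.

Energy at 1: mgh₁ = (54.3)(9.81)(2.89) = 1539.5 J
Friction loss: W_f = μ_k mg d = 402.7 J
At 2: ½mv² + mgh₂ = mgh₁ − W_f
½mv² = 1539.5 − 402.7 − 820.33 = 316.41 J
v = √(2 × 316.41/54.3) = 3.414 m/s

v = 3.41 m/s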